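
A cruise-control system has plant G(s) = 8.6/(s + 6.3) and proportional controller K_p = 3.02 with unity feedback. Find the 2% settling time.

T_s ≈ 0.124 s

Closed-loop transfer function: T(s) = K_p·G(s)/(1 + K_p·G(s)) = 25.97/(s + 6.3 + 25.97) = 25.97/(s + 32.27).
Time constant τ = 1/32.27 = 0.03099 s, so the 2% settling time is about 4τ = 0.124 s.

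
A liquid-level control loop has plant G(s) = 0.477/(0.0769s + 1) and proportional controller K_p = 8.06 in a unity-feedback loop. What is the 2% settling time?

T_s ≈ 0.0635 s

Closed loop: T(s) = K_p·G/(1+K_p·G) = 3.845/(0.0769s + 1 + 3.845), with pole at s = −(1 + 3.845)/0.0769 = −63.
τ = 1/63 = 0.01587 s, so 2% settling time ≈ 4τ = 0.0635 s.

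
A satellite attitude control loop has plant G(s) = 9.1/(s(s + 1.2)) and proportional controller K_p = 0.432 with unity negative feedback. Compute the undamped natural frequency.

ω_n = 1.98 rad/s

With unity feedback the closed-loop characteristic equation is s² + 1.2s + 0.432·9.1 = s² + 1.2s + 3.931 = 0.
Matching s² + 2ζω_n s + ω_n²: ω_n = √3.931 = 1.983 rad/s and 2ζω_n = 1.2, so ζ = 1.2/(2·1.983) = 0.303.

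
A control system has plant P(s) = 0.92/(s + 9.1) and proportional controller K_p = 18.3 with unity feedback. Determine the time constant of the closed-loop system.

τ = 0.0386 s

Closed-loop transfer function: T(s) = K_p·P(s)/(1 + K_p·P(s)) = 16.84/(s + 9.1 + 16.84) = 16.84/(s + 25.94).
Time constant τ = 1/25.94 = 0.0386 s.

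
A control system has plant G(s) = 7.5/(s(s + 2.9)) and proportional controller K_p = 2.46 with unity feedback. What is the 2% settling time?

Closed-loop characteristic equation: s² + 2.9s + 18.45 = 0, so ω_n = 4.295 rad/s and ζ = 2.9/(2·4.295) = 0.3376.
2% settling time T_s ≈ 4/(ζω_n) = 4/1.45 = 2.76 s.

T_s ≈ 2.76 s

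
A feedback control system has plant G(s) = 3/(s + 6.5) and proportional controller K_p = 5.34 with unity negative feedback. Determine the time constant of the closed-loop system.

τ = 0.0444 s

Closed-loop transfer function: T(s) = K_p·G(s)/(1 + K_p·G(s)) = 16.02/(s + 6.5 + 16.02) = 16.02/(s + 22.52).
Time constant τ = 1/22.52 = 0.0444 s.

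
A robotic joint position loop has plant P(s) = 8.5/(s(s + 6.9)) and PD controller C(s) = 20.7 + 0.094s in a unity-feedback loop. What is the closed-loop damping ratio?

ζ = 0.29

Forward path: (20.7 + 0.094s)·8.5/(s(s+6.9)). The closed-loop characteristic equation is s² + (6.9 + 8.5·0.094)s + 8.5·20.7 = 0.
That is s² + 7.699s + 175.9 = 0, so ω_n = 13.26 rad/s and ζ = 7.699/(2·13.26) = 0.2902.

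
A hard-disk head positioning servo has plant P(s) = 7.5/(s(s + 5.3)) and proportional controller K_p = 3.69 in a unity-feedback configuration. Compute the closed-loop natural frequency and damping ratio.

With unity feedback the closed-loop characteristic equation is s² + 5.3s + 3.69·7.5 = s² + 5.3s + 27.68 = 0.
Matching s² + 2ζω_n s + ω_n²: ω_n = √27.68 = 5.261 rad/s and 2ζω_n = 5.3, so ζ = 5.3/(2·5.261) = 0.504.

ω_n = 5.26 rad/s, ζ = 0.504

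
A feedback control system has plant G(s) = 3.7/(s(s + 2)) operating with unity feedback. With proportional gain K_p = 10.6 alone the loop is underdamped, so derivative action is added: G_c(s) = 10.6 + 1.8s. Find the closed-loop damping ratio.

Forward path: (10.6 + 1.8s)·3.7/(s(s+2)). The closed-loop characteristic equation is s² + (2 + 3.7·1.8)s + 3.7·10.6 = 0.
That is s² + 8.66s + 39.22 = 0, so ω_n = 6.263 rad/s and ζ = 8.66/(2·6.263) = 0.6914.

ζ = 0.691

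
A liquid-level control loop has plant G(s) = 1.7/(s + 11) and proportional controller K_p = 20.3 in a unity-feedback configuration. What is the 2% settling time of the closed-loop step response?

T_s ≈ 0.0879 s

Closed-loop transfer function: T(s) = K_p·G(s)/(1 + K_p·G(s)) = 34.51/(s + 11 + 34.51) = 34.51/(s + 45.51).
Time constant τ = 1/45.51 = 0.02197 s, so the 2% settling time is about 4τ = 0.0879 s.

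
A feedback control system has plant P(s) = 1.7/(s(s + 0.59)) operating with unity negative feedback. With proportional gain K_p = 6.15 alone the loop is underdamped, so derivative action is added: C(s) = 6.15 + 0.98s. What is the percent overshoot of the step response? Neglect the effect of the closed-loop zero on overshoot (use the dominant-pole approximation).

Forward path: (6.15 + 0.98s)·1.7/(s(s+0.59)). The closed-loop characteristic equation is s² + (0.59 + 1.7·0.98)s + 1.7·6.15 = 0.
That is s² + 2.256s + 10.46 = 0, so ω_n = 3.233 rad/s and ζ = 2.256/(2·3.233) = 0.3489.
%OS = 100·exp(−πζ/√(1−ζ²)) = 31.1%.

31.1%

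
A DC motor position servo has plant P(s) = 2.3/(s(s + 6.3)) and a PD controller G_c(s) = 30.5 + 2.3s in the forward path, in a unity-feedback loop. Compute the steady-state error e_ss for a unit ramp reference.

0.0898

The loop has one pole at the origin (type 1). Velocity error constant K_v = lim_{s→0} s·G_c(s)P(s) = 30.5·2.3/6.3 = 11.13.
Steady-state error to a unit ramp: e_ss = 1/K_v = 0.0898.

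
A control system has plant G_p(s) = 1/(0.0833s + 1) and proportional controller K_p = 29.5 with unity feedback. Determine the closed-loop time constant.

Closed loop: T(s) = K_p·G_p/(1+K_p·G_p) = 29.5/(0.0833s + 1 + 29.5), with pole at s = −(1 + 29.5)/0.0833 = −366.1.
Closed-loop time constant τ = 1/366.1 = 0.00273 s.

τ = 0.00273 s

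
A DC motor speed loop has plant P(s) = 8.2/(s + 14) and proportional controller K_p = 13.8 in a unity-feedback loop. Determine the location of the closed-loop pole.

s = -127.2

Closed-loop transfer function: T(s) = K_p·P(s)/(1 + K_p·P(s)) = 113.2/(s + 14 + 113.2) = 113.2/(s + 127.2).
The closed-loop pole is at s = −127.2.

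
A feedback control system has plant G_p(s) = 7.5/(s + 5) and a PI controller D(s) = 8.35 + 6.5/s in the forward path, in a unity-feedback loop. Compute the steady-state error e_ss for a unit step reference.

0

The open loop D(s)G_p(s) has a pole at the origin (type 1), so the static position error constant is infinite and e_ss = 1/(1+∞) = 0.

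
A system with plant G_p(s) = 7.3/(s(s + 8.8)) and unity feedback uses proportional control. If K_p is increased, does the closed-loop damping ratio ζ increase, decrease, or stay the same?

decrease

ζ = 8.8/(2√(7.3K_p)); increasing K_p raises the denominator, so ζ falls.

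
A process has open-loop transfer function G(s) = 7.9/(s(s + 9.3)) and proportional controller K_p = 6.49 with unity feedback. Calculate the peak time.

T_p = 0.577 s

The closed-loop denominator s² + 9.3s + 51.27 gives ω_n = √51.27 = 7.16 and ζ = 9.3/(2ω_n) = 0.6494.
Damped frequency ω_d = ω_n√(1−ζ²) = 5.445 rad/s, so peak time T_p = π/ω_d = 0.577 s.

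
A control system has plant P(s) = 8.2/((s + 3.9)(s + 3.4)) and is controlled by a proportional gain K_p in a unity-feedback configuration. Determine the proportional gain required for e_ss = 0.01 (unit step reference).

For a type-0 loop with proportional control, e_ss = 1/(1 + K_p·P(0)).
P(0) = 0.6184. Require 1/(1 + K_p·0.6184) = 0.01, so 1 + 0.6184·K_p = 100.
K_p = (100 − 1)/0.6184 = 160.

K_p = 160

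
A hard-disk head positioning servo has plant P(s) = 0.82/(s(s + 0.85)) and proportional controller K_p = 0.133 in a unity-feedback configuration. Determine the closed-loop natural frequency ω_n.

The closed-loop denominator is s(s+0.85) + 0.133·0.82 = s² + 0.85s + 0.1091.
So ω_n² = 0.1091 ⇒ ω_n = 0.3302 rad/s, and ζ = 0.85/(2ω_n) = 1.29.

ω_n = 0.33 rad/s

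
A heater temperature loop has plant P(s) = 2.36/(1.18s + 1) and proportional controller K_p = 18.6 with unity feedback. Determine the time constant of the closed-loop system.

Closed loop: T(s) = K_p·P/(1+K_p·P) = 43.9/(1.18s + 1 + 43.9), with pole at s = −(1 + 43.9)/1.18 = −38.05.
Closed-loop time constant τ = 1/38.05 = 0.0263 s.

τ = 0.0263 s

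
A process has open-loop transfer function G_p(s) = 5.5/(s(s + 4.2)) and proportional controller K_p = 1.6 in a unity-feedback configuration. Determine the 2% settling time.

From 1 + K_pG_p(s) = 0: s² + 4.2s + 8.8 = 0 ⇒ ω_n = 2.966, ζ = 0.7079.
2% settling time T_s ≈ 4/(ζω_n) = 4/2.1 = 1.9 s.

T_s ≈ 1.9 s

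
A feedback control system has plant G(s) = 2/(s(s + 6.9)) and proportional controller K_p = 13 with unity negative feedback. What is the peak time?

From 1 + K_pG(s) = 0: s² + 6.9s + 26 = 0 ⇒ ω_n = 5.099, ζ = 0.6766.
Damped frequency ω_d = ω_n√(1−ζ²) = 3.755 rad/s, so peak time T_p = π/ω_d = 0.837 s.

T_p = 0.837 s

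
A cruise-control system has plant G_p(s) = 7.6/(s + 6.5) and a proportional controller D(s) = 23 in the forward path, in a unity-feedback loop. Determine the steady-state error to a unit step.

The loop is type 0. Static position error constant K_pos = D(0)·G_p(0) = 23·1.169 = 26.89.
Steady-state error to a unit step: e_ss = 1/(1+K_pos) = 1/27.89 = 0.0359.

0.0359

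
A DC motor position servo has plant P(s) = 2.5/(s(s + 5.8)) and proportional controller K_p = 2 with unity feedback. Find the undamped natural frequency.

ω_n = 2.24 rad/s

With unity feedback the closed-loop characteristic equation is s² + 5.8s + 2·2.5 = s² + 5.8s + 5 = 0.
Matching s² + 2ζω_n s + ω_n²: ω_n = √5 = 2.236 rad/s and 2ζω_n = 5.8, so ζ = 5.8/(2·2.236) = 1.3.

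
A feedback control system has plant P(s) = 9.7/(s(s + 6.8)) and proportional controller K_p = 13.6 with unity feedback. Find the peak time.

T_p = 0.286 s

Closed-loop characteristic equation: s² + 6.8s + 131.9 = 0, so ω_n = 11.49 rad/s and ζ = 6.8/(2·11.49) = 0.296.
Damped frequency ω_d = ω_n√(1−ζ²) = 10.97 rad/s, so peak time T_p = π/ω_d = 0.286 s.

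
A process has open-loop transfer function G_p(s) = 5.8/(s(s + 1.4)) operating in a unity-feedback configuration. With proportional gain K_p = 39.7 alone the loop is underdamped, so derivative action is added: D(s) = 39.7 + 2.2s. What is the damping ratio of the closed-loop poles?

ζ = 0.467

Forward path: (39.7 + 2.2s)·5.8/(s(s+1.4)). The closed-loop characteristic equation is s² + (1.4 + 5.8·2.2)s + 5.8·39.7 = 0.
That is s² + 14.16s + 230.3 = 0, so ω_n = 15.17 rad/s and ζ = 14.16/(2·15.17) = 0.4666.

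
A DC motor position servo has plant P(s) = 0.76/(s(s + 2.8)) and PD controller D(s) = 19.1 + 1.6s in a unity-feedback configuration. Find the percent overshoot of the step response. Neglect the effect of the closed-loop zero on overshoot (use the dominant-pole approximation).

14.3%

Forward path: (19.1 + 1.6s)·0.76/(s(s+2.8)). The closed-loop characteristic equation is s² + (2.8 + 0.76·1.6)s + 0.76·19.1 = 0.
That is s² + 4.016s + 14.52 = 0, so ω_n = 3.81 rad/s and ζ = 4.016/(2·3.81) = 0.527.
%OS = 100·exp(−πζ/√(1−ζ²)) = 14.3%.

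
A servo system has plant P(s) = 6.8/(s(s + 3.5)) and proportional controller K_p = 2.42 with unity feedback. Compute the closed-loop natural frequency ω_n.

ω_n = 4.06 rad/s

With unity feedback the closed-loop characteristic equation is s² + 3.5s + 2.42·6.8 = s² + 3.5s + 16.46 = 0.
Matching s² + 2ζω_n s + ω_n²: ω_n = √16.46 = 4.057 rad/s and 2ζω_n = 3.5, so ζ = 3.5/(2·4.057) = 0.431.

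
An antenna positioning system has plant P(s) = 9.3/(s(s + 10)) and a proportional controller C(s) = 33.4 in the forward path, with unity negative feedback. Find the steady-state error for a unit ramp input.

0.0322

The loop has one pole at the origin (type 1). Velocity error constant K_v = lim_{s→0} s·C(s)P(s) = 33.4·9.3/10 = 31.06.
Steady-state error to a unit ramp: e_ss = 1/K_v = 0.0322.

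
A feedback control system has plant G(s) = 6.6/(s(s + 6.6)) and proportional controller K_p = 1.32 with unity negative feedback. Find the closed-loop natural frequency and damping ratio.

ω_n = 2.95 rad/s, ζ = 1.12

With unity feedback the closed-loop characteristic equation is s² + 6.6s + 1.32·6.6 = s² + 6.6s + 8.712 = 0.
So ω_n² = 8.712 ⇒ ω_n = 2.952 rad/s, and ζ = 6.6/(2ω_n) = 1.12.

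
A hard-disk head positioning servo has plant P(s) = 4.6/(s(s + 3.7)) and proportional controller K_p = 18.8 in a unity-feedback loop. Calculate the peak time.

The closed-loop denominator s² + 3.7s + 86.48 gives ω_n = √86.48 = 9.299 and ζ = 3.7/(2ω_n) = 0.1989.
Damped frequency ω_d = ω_n√(1−ζ²) = 9.114 rad/s, so peak time T_p = π/ω_d = 0.345 s.

T_p = 0.345 s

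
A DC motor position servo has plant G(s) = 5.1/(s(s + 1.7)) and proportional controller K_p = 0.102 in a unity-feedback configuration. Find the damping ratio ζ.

ζ = 1.18

The closed-loop denominator is s(s+1.7) + 0.102·5.1 = s² + 1.7s + 0.5202.
So ω_n² = 0.5202 ⇒ ω_n = 0.7212 rad/s, and ζ = 1.7/(2ω_n) = 1.18.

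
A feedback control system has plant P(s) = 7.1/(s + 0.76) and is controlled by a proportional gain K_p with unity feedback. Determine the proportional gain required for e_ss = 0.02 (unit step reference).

K_p = 5.25

For a type-0 loop with proportional control, e_ss = 1/(1 + K_p·P(0)).
P(0) = 9.342. Require 1/(1 + K_p·9.342) = 0.02, so 1 + 9.342·K_p = 50.
K_p = (50 − 1)/9.342 = 5.25.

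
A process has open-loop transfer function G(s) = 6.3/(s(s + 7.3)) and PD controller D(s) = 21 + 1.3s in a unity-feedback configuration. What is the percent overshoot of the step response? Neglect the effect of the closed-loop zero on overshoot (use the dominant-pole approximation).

5.72%

Forward path: (21 + 1.3s)·6.3/(s(s+7.3)). The closed-loop characteristic equation is s² + (7.3 + 6.3·1.3)s + 6.3·21 = 0.
That is s² + 15.49s + 132.3 = 0, so ω_n = 11.5 rad/s and ζ = 15.49/(2·11.5) = 0.6734.
%OS = 100·exp(−πζ/√(1−ζ²)) = 5.72%.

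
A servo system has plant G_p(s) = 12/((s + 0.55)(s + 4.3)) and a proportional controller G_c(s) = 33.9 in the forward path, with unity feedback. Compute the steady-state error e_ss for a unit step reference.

0.00578

The loop is type 0. Static position error constant K_pos = G_c(0)·G_p(0) = 33.9·5.074 = 172.
Steady-state error to a unit step: e_ss = 1/(1+K_pos) = 1/173 = 0.00578.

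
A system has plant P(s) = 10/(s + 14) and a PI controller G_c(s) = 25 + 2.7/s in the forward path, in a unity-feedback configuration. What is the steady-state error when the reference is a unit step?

0

The open loop G_c(s)P(s) has a pole at the origin (type 1), so the static position error constant is infinite and e_ss = 1/(1+∞) = 0.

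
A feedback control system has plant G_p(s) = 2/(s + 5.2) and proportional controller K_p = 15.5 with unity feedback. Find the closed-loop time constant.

Closed-loop transfer function: T(s) = K_p·G_p(s)/(1 + K_p·G_p(s)) = 31/(s + 5.2 + 31) = 31/(s + 36.2).
Time constant τ = 1/36.2 = 0.0276 s.

τ = 0.0276 s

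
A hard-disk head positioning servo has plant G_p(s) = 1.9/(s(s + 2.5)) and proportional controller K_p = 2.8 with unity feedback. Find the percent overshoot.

13.2%

From 1 + K_pG_p(s) = 0: s² + 2.5s + 5.32 = 0 ⇒ ω_n = 2.307, ζ = 0.5419.
%OS = 100·exp(−πζ/√(1−ζ²)) = 100·exp(−π·0.5419/√0.7063) = 13.2%.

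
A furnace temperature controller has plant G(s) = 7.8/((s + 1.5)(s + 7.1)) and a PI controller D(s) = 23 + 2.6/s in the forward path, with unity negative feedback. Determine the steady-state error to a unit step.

The open loop D(s)G(s) has a pole at the origin (type 1), so the static position error constant is infinite and e_ss = 1/(1+∞) = 0.

0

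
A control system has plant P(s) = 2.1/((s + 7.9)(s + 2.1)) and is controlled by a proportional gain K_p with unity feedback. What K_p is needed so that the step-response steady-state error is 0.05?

For a type-0 loop with proportional control, e_ss = 1/(1 + K_p·P(0)).
P(0) = 0.1266. Require 1/(1 + K_p·0.1266) = 0.05, so 1 + 0.1266·K_p = 20.
K_p = (20 − 1)/0.1266 = 150.

K_p = 150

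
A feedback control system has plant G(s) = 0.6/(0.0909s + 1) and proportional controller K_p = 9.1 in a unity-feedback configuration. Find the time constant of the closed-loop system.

τ = 0.0141 s

Closed loop: T(s) = K_p·G/(1+K_p·G) = 5.46/(0.0909s + 1 + 5.46), with pole at s = −(1 + 5.46)/0.0909 = −71.07.
Closed-loop time constant τ = 1/71.07 = 0.0141 s.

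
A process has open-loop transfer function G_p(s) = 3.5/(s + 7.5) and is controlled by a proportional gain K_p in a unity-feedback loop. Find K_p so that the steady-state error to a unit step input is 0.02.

For a type-0 loop with proportional control, e_ss = 1/(1 + K_p·G_p(0)).
G_p(0) = 0.4667. Require 1/(1 + K_p·0.4667) = 0.02, so 1 + 0.4667·K_p = 50.
K_p = (50 − 1)/0.4667 = 105.

K_p = 105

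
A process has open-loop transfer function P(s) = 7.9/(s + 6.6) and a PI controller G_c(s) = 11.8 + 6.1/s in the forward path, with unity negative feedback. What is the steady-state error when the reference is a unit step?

0

The open loop G_c(s)P(s) has a pole at the origin (type 1), so the static position error constant is infinite and e_ss = 1/(1+∞) = 0.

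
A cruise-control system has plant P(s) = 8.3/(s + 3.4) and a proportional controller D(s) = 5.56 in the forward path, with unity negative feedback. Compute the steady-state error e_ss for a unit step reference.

The loop is type 0. Static position error constant K_pos = D(0)·P(0) = 5.56·2.441 = 13.57.
Steady-state error to a unit step: e_ss = 1/(1+K_pos) = 1/14.57 = 0.0686.

0.0686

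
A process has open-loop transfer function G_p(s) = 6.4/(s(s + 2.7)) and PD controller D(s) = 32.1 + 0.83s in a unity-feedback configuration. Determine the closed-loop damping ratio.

ζ = 0.279

Forward path: (32.1 + 0.83s)·6.4/(s(s+2.7)). The closed-loop characteristic equation is s² + (2.7 + 6.4·0.83)s + 6.4·32.1 = 0.
That is s² + 8.012s + 205.4 = 0, so ω_n = 14.33 rad/s and ζ = 8.012/(2·14.33) = 0.2795.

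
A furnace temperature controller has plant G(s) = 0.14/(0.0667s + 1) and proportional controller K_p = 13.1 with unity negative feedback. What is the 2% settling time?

T_s ≈ 0.0941 s

Closed loop: T(s) = K_p·G/(1+K_p·G) = 1.834/(0.0667s + 1 + 1.834), with pole at s = −(1 + 1.834)/0.0667 = −42.49.
τ = 1/42.49 = 0.02354 s, so 2% settling time ≈ 4τ = 0.0941 s.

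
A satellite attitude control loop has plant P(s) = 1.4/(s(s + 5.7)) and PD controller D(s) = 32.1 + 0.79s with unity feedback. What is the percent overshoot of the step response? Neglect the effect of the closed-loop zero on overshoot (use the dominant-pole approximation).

15.7%

Forward path: (32.1 + 0.79s)·1.4/(s(s+5.7)). The closed-loop characteristic equation is s² + (5.7 + 1.4·0.79)s + 1.4·32.1 = 0.
That is s² + 6.806s + 44.94 = 0, so ω_n = 6.704 rad/s and ζ = 6.806/(2·6.704) = 0.5076.
%OS = 100·exp(−πζ/√(1−ζ²)) = 15.7%.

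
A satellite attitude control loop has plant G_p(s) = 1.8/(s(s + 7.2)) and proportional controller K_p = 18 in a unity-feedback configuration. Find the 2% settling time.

The closed-loop denominator s² + 7.2s + 32.4 gives ω_n = √32.4 = 5.692 and ζ = 7.2/(2ω_n) = 0.6325.
2% settling time T_s ≈ 4/(ζω_n) = 4/3.6 = 1.11 s.

T_s ≈ 1.11 s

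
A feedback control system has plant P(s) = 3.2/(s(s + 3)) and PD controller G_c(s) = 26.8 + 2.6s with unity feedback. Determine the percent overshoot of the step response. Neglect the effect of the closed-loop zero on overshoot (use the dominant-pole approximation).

8.84%

Forward path: (26.8 + 2.6s)·3.2/(s(s+3)). The closed-loop characteristic equation is s² + (3 + 3.2·2.6)s + 3.2·26.8 = 0.
That is s² + 11.32s + 85.76 = 0, so ω_n = 9.261 rad/s and ζ = 11.32/(2·9.261) = 0.6112.
%OS = 100·exp(−πζ/√(1−ζ²)) = 8.84%.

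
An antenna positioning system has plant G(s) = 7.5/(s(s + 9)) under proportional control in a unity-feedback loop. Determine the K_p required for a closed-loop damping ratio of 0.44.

Closed-loop characteristic equation: s² + 9s + K_p·7.5 = 0.
So ω_n = √(7.5K_p) and 2ζω_n = 9, giving ζ = 9/(2√(7.5K_p)).
Setting ζ = 0.44: √(7.5K_p) = 9/(2·0.44) = 10.23, so K_p = 104.6/7.5 = 13.9.

K_p = 13.9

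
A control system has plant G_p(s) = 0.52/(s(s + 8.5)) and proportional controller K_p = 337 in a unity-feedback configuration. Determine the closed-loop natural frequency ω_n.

1 + K_p·G_p(s) = 0 gives s² + 8.5s + 175.2 = 0.
Matching s² + 2ζω_n s + ω_n²: ω_n = √175.2 = 13.24 rad/s and 2ζω_n = 8.5, so ζ = 8.5/(2·13.24) = 0.321.

ω_n = 13.2 rad/s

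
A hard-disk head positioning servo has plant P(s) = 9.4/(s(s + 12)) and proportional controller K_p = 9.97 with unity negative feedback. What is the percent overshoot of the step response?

From 1 + K_pP(s) = 0: s² + 12s + 93.72 = 0 ⇒ ω_n = 9.681, ζ = 0.6198.
%OS = 100·exp(−πζ/√(1−ζ²)) = 100·exp(−π·0.6198/√0.6159) = 8.37%.

8.37%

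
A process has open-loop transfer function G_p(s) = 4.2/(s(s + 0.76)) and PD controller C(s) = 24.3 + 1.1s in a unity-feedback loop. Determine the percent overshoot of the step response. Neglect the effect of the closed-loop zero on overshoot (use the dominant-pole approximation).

Forward path: (24.3 + 1.1s)·4.2/(s(s+0.76)). The closed-loop characteristic equation is s² + (0.76 + 4.2·1.1)s + 4.2·24.3 = 0.
That is s² + 5.38s + 102.1 = 0, so ω_n = 10.1 rad/s and ζ = 5.38/(2·10.1) = 0.2663.
%OS = 100·exp(−πζ/√(1−ζ²)) = 42%.

42%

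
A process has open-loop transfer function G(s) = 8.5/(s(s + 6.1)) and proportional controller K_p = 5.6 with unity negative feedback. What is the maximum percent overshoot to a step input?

21.3%

Closed-loop characteristic equation: s² + 6.1s + 47.6 = 0, so ω_n = 6.899 rad/s and ζ = 6.1/(2·6.899) = 0.4421.
%OS = 100·exp(−πζ/√(1−ζ²)) = 100·exp(−π·0.4421/√0.8046) = 21.3%.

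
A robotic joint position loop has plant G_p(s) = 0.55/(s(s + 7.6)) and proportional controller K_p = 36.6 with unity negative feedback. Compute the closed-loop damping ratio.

ζ = 0.847

1 + K_p·G_p(s) = 0 gives s² + 7.6s + 20.13 = 0.
So ω_n² = 20.13 ⇒ ω_n = 4.487 rad/s, and ζ = 7.6/(2ω_n) = 0.847.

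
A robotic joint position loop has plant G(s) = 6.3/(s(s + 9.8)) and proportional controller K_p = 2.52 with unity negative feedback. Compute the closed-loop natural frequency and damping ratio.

1 + K_p·G(s) = 0 gives s² + 9.8s + 15.88 = 0.
So ω_n² = 15.88 ⇒ ω_n = 3.984 rad/s, and ζ = 9.8/(2ω_n) = 1.23.

ω_n = 3.98 rad/s, ζ = 1.23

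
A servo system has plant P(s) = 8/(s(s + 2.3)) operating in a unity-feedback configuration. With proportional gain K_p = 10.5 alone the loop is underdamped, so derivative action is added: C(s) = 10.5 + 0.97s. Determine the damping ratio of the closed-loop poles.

ζ = 0.549

Forward path: (10.5 + 0.97s)·8/(s(s+2.3)). The closed-loop characteristic equation is s² + (2.3 + 8·0.97)s + 8·10.5 = 0.
That is s² + 10.06s + 84 = 0, so ω_n = 9.165 rad/s and ζ = 10.06/(2·9.165) = 0.5488.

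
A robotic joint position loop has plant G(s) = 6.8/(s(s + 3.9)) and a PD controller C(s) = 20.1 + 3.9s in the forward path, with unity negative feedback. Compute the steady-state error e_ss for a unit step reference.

0

The open loop C(s)G(s) has a pole at the origin (type 1), so the static position error constant is infinite and e_ss = 1/(1+∞) = 0.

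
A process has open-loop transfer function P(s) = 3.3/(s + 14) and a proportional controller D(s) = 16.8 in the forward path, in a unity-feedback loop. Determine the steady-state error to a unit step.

0.202

The loop is type 0. Static position error constant K_pos = D(0)·P(0) = 16.8·0.2357 = 3.96.
Steady-state error to a unit step: e_ss = 1/(1+K_pos) = 1/4.96 = 0.202.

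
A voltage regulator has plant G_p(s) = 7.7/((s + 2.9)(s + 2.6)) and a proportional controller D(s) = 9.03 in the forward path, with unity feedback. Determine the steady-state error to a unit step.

The loop is type 0. Static position error constant K_pos = D(0)·G_p(0) = 9.03·1.021 = 9.222.
Steady-state error to a unit step: e_ss = 1/(1+K_pos) = 1/10.22 = 0.0978.

0.0978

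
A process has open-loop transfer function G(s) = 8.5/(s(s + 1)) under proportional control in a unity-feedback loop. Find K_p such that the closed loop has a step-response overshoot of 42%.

K_p = 0.415

From %OS = 100·exp(−πζ/√(1−ζ²)) = 42%, ζ = −ln(0.42)/√(π²+ln²(0.42)) = 0.2662.
Characteristic equation s² + 1s + 8.5K_p = 0 gives ζ = 1/(2√(8.5K_p)).
Setting ζ = 0.2662: √(8.5K_p) = 1/(2·0.2662) = 1.878, so K_p = 3.529/8.5 = 0.415.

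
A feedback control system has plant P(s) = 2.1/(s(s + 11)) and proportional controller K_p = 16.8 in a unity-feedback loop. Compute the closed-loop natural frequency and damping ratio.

ω_n = 5.94 rad/s, ζ = 0.926

The closed-loop denominator is s(s+11) + 16.8·2.1 = s² + 11s + 35.28.
Matching s² + 2ζω_n s + ω_n²: ω_n = √35.28 = 5.94 rad/s and 2ζω_n = 11, so ζ = 11/(2·5.94) = 0.926.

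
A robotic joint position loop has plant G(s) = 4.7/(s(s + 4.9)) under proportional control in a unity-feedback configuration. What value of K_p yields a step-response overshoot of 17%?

K_p = 5.29

From %OS = 100·exp(−πζ/√(1−ζ²)) = 17%, ζ = −ln(0.17)/√(π²+ln²(0.17)) = 0.4913.
Characteristic equation s² + 4.9s + 4.7K_p = 0 gives ζ = 4.9/(2√(4.7K_p)).
Setting ζ = 0.4913: √(4.7K_p) = 4.9/(2·0.4913) = 4.987, so K_p = 24.87/4.7 = 5.29.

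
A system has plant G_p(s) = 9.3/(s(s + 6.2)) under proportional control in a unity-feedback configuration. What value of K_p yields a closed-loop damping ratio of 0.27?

K_p = 14.2

Closed-loop characteristic equation: s² + 6.2s + K_p·9.3 = 0.
So ω_n = √(9.3K_p) and 2ζω_n = 6.2, giving ζ = 6.2/(2√(9.3K_p)).
Setting ζ = 0.27: √(9.3K_p) = 6.2/(2·0.27) = 11.48, so K_p = 131.8/9.3 = 14.2.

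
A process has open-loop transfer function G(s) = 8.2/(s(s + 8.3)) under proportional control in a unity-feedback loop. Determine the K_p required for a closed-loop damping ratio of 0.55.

K_p = 6.94

Closed-loop characteristic equation: s² + 8.3s + K_p·8.2 = 0.
So ω_n = √(8.2K_p) and 2ζω_n = 8.3, giving ζ = 8.3/(2√(8.2K_p)).
Setting ζ = 0.55: √(8.2K_p) = 8.3/(2·0.55) = 7.545, so K_p = 56.93/8.2 = 6.94.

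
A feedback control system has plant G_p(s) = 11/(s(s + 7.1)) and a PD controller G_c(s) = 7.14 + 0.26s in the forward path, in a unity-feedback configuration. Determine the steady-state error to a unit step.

0

The open loop G_c(s)G_p(s) has a pole at the origin (type 1), so the static position error constant is infinite and e_ss = 1/(1+∞) = 0.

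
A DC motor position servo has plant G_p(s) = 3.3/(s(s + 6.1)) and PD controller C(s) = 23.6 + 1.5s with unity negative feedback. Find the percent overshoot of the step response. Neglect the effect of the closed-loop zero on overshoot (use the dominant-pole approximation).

Forward path: (23.6 + 1.5s)·3.3/(s(s+6.1)). The closed-loop characteristic equation is s² + (6.1 + 3.3·1.5)s + 3.3·23.6 = 0.
That is s² + 11.05s + 77.88 = 0, so ω_n = 8.825 rad/s and ζ = 11.05/(2·8.825) = 0.6261.
%OS = 100·exp(−πζ/√(1−ζ²)) = 8.03%.

8.03%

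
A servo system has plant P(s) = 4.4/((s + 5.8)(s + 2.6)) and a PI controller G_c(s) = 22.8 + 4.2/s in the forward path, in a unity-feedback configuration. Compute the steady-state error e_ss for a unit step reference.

0

The open loop G_c(s)P(s) has a pole at the origin (type 1), so the static position error constant is infinite and e_ss = 1/(1+∞) = 0.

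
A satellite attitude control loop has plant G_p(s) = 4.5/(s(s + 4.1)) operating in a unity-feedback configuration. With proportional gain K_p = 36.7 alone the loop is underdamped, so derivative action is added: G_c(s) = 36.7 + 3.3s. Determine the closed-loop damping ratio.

Forward path: (36.7 + 3.3s)·4.5/(s(s+4.1)). The closed-loop characteristic equation is s² + (4.1 + 4.5·3.3)s + 4.5·36.7 = 0.
That is s² + 18.95s + 165.2 = 0, so ω_n = 12.85 rad/s and ζ = 18.95/(2·12.85) = 0.7373.

ζ = 0.737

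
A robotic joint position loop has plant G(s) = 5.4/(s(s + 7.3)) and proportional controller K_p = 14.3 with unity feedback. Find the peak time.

From 1 + K_pG(s) = 0: s² + 7.3s + 77.22 = 0 ⇒ ω_n = 8.787, ζ = 0.4154.
Damped frequency ω_d = ω_n√(1−ζ²) = 7.994 rad/s, so peak time T_p = π/ω_d = 0.393 s.

T_p = 0.393 s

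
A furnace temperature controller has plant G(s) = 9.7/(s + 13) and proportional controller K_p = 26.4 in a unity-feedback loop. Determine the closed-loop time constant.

τ = 0.00372 s

Closed-loop transfer function: T(s) = K_p·G(s)/(1 + K_p·G(s)) = 256.1/(s + 13 + 256.1) = 256.1/(s + 269.1).
Time constant τ = 1/269.1 = 0.00372 s.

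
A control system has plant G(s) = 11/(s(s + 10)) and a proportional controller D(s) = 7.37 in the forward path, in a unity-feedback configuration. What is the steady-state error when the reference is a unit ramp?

0.123

The loop has one pole at the origin (type 1). Velocity error constant K_v = lim_{s→0} s·D(s)G(s) = 7.37·11/10 = 8.107.
Steady-state error to a unit ramp: e_ss = 1/K_v = 0.123.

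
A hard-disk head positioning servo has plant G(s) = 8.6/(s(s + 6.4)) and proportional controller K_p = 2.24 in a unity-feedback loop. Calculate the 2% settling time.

The closed-loop denominator s² + 6.4s + 19.26 gives ω_n = √19.26 = 4.389 and ζ = 6.4/(2ω_n) = 0.7291.
2% settling time T_s ≈ 4/(ζω_n) = 4/3.2 = 1.25 s.

T_s ≈ 1.25 s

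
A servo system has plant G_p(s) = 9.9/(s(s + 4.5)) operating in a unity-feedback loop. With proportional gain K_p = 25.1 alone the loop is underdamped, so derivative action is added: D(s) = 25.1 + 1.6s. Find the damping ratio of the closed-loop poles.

Forward path: (25.1 + 1.6s)·9.9/(s(s+4.5)). The closed-loop characteristic equation is s² + (4.5 + 9.9·1.6)s + 9.9·25.1 = 0.
That is s² + 20.34s + 248.5 = 0, so ω_n = 15.76 rad/s and ζ = 20.34/(2·15.76) = 0.6452.

ζ = 0.645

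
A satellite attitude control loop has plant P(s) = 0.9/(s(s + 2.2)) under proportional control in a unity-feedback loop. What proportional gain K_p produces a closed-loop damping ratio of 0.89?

K_p = 1.7

Closed-loop characteristic equation: s² + 2.2s + K_p·0.9 = 0.
So ω_n = √(0.9K_p) and 2ζω_n = 2.2, giving ζ = 2.2/(2√(0.9K_p)).
Setting ζ = 0.89: √(0.9K_p) = 2.2/(2·0.89) = 1.236, so K_p = 1.528/0.9 = 1.7.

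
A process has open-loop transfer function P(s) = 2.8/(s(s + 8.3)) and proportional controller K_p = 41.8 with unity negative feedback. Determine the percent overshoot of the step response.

27.1%

From 1 + K_pP(s) = 0: s² + 8.3s + 117 = 0 ⇒ ω_n = 10.82, ζ = 0.3836.
%OS = 100·exp(−πζ/√(1−ζ²)) = 100·exp(−π·0.3836/√0.8528) = 27.1%.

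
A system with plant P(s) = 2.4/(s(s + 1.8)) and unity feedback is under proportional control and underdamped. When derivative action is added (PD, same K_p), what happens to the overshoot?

decrease

The derivative term adds K·K_d to the s-coefficient of the characteristic equation, raising 2ζω_n while ω_n is unchanged; ζ increases, so overshoot decreases.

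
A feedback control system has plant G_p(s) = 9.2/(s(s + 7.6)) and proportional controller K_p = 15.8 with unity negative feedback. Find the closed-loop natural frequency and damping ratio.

ω_n = 12.1 rad/s, ζ = 0.315

1 + K_p·G_p(s) = 0 gives s² + 7.6s + 145.4 = 0.
Matching s² + 2ζω_n s + ω_n²: ω_n = √145.4 = 12.06 rad/s and 2ζω_n = 7.6, so ζ = 7.6/(2·12.06) = 0.315.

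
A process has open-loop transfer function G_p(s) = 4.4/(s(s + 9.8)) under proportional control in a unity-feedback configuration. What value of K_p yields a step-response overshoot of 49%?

K_p = 111

From %OS = 100·exp(−πζ/√(1−ζ²)) = 49%, ζ = −ln(0.49)/√(π²+ln²(0.49)) = 0.2214.
Characteristic equation s² + 9.8s + 4.4K_p = 0 gives ζ = 9.8/(2√(4.4K_p)).
Setting ζ = 0.2214: √(4.4K_p) = 9.8/(2·0.2214) = 22.13, so K_p = 489.7/4.4 = 111.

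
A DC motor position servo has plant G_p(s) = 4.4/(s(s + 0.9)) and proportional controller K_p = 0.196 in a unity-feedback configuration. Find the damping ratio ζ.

ζ = 0.485

The closed-loop denominator is s(s+0.9) + 0.196·4.4 = s² + 0.9s + 0.8624.
So ω_n² = 0.8624 ⇒ ω_n = 0.9287 rad/s, and ζ = 0.9/(2ω_n) = 0.485.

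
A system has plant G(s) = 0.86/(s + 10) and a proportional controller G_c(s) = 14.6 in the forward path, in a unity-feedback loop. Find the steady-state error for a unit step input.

The loop is type 0. Static position error constant K_pos = G_c(0)·G(0) = 14.6·0.086 = 1.256.
Steady-state error to a unit step: e_ss = 1/(1+K_pos) = 1/2.256 = 0.443.

0.443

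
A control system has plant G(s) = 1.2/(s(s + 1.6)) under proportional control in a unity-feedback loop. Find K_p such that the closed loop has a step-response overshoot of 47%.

From %OS = 100·exp(−πζ/√(1−ζ²)) = 47%, ζ = −ln(0.47)/√(π²+ln²(0.47)) = 0.2337.
Characteristic equation s² + 1.6s + 1.2K_p = 0 gives ζ = 1.6/(2√(1.2K_p)).
Setting ζ = 0.2337: √(1.2K_p) = 1.6/(2·0.2337) = 3.424, so K_p = 11.72/1.2 = 9.77.

K_p = 9.77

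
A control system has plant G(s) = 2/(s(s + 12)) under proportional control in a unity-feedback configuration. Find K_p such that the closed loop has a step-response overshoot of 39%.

From %OS = 100·exp(−πζ/√(1−ζ²)) = 39%, ζ = −ln(0.39)/√(π²+ln²(0.39)) = 0.2871.
Characteristic equation s² + 12s + 2K_p = 0 gives ζ = 12/(2√(2K_p)).
Setting ζ = 0.2871: √(2K_p) = 12/(2·0.2871) = 20.9, so K_p = 436.7/2 = 218.

K_p = 218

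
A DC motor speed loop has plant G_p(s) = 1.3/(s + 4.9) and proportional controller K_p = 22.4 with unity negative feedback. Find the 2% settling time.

Closed-loop transfer function: T(s) = K_p·G_p(s)/(1 + K_p·G_p(s)) = 29.12/(s + 4.9 + 29.12) = 29.12/(s + 34.02).
Time constant τ = 1/34.02 = 0.02939 s, so the 2% settling time is about 4τ = 0.118 s.

T_s ≈ 0.118 s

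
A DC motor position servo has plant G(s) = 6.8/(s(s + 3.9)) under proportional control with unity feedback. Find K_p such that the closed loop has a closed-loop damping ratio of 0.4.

K_p = 3.49

Closed-loop characteristic equation: s² + 3.9s + K_p·6.8 = 0.
So ω_n = √(6.8K_p) and 2ζω_n = 3.9, giving ζ = 3.9/(2√(6.8K_p)).
Setting ζ = 0.4: √(6.8K_p) = 3.9/(2·0.4) = 4.875, so K_p = 23.77/6.8 = 3.49.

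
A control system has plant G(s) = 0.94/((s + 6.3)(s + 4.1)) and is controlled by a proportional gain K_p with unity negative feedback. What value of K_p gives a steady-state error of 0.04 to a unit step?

The loop is type 0, so e_ss(step) = 1/(1 + K_pos) with K_pos = K_p·G(0).
G(0) = 0.03639. Require 1/(1 + K_p·0.03639) = 0.04, so 1 + 0.03639·K_p = 25.
K_p = (25 − 1)/0.03639 = 659.

K_p = 659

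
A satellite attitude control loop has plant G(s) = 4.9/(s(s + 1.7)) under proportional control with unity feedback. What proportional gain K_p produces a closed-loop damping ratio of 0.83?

K_p = 0.214

Closed-loop characteristic equation: s² + 1.7s + K_p·4.9 = 0.
So ω_n = √(4.9K_p) and 2ζω_n = 1.7, giving ζ = 1.7/(2√(4.9K_p)).
Setting ζ = 0.83: √(4.9K_p) = 1.7/(2·0.83) = 1.024, so K_p = 1.049/4.9 = 0.214.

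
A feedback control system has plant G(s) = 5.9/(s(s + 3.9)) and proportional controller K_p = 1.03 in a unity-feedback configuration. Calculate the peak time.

T_p = 2.08 s

Closed-loop characteristic equation: s² + 3.9s + 6.077 = 0, so ω_n = 2.465 rad/s and ζ = 3.9/(2·2.465) = 0.791.
Damped frequency ω_d = ω_n√(1−ζ²) = 1.508 rad/s, so peak time T_p = π/ω_d = 2.08 s.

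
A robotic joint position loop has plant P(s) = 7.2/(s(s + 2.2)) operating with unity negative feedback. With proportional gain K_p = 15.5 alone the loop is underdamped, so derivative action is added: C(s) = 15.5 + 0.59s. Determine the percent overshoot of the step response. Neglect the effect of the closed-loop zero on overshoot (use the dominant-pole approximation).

Forward path: (15.5 + 0.59s)·7.2/(s(s+2.2)). The closed-loop characteristic equation is s² + (2.2 + 7.2·0.59)s + 7.2·15.5 = 0.
That is s² + 6.448s + 111.6 = 0, so ω_n = 10.56 rad/s and ζ = 6.448/(2·10.56) = 0.3052.
%OS = 100·exp(−πζ/√(1−ζ²)) = 36.5%.

36.5%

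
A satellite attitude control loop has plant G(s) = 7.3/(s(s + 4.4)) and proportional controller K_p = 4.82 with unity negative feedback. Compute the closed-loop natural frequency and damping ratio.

With unity feedback the closed-loop characteristic equation is s² + 4.4s + 4.82·7.3 = s² + 4.4s + 35.19 = 0.
Matching s² + 2ζω_n s + ω_n²: ω_n = √35.19 = 5.932 rad/s and 2ζω_n = 4.4, so ζ = 4.4/(2·5.932) = 0.371.

ω_n = 5.93 rad/s, ζ = 0.371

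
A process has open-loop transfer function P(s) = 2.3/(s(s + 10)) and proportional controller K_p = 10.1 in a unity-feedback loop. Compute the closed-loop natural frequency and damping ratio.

With unity feedback the closed-loop characteristic equation is s² + 10s + 10.1·2.3 = s² + 10s + 23.23 = 0.
Matching s² + 2ζω_n s + ω_n²: ω_n = √23.23 = 4.82 rad/s and 2ζω_n = 10, so ζ = 10/(2·4.82) = 1.04.

ω_n = 4.82 rad/s, ζ = 1.04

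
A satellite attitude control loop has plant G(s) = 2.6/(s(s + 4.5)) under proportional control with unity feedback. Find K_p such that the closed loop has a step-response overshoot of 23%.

From %OS = 100·exp(−πζ/√(1−ζ²)) = 23%, ζ = −ln(0.23)/√(π²+ln²(0.23)) = 0.4237.
Characteristic equation s² + 4.5s + 2.6K_p = 0 gives ζ = 4.5/(2√(2.6K_p)).
Setting ζ = 0.4237: √(2.6K_p) = 4.5/(2·0.4237) = 5.31, so K_p = 28.19/2.6 = 10.8.

K_p = 10.8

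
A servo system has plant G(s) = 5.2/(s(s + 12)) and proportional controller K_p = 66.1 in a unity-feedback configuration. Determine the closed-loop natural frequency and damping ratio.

The closed-loop denominator is s(s+12) + 66.1·5.2 = s² + 12s + 343.7.
So ω_n² = 343.7 ⇒ ω_n = 18.54 rad/s, and ζ = 12/(2ω_n) = 0.324.

ω_n = 18.5 rad/s, ζ = 0.324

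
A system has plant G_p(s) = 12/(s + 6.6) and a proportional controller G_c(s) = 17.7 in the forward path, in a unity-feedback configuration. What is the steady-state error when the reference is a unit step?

0.0301

The loop is type 0. Static position error constant K_pos = G_c(0)·G_p(0) = 17.7·1.818 = 32.18.
Steady-state error to a unit step: e_ss = 1/(1+K_pos) = 1/33.18 = 0.0301.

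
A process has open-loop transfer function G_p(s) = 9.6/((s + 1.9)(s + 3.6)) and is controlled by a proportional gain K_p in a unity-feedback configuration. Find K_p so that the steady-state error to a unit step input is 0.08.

K_p = 8.19

Steady-state error for a unit step on this type-0 loop is 1/(1 + K_p·G_p(0)).
G_p(0) = 1.404. Require 1/(1 + K_p·1.404) = 0.08, so 1 + 1.404·K_p = 12.5.
K_p = (12.5 − 1)/1.404 = 8.19.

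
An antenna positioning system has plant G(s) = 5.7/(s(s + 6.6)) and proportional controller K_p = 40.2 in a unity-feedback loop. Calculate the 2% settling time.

The closed-loop denominator s² + 6.6s + 229.1 gives ω_n = √229.1 = 15.14 and ζ = 6.6/(2ω_n) = 0.218.
2% settling time T_s ≈ 4/(ζω_n) = 4/3.3 = 1.21 s.

T_s ≈ 1.21 s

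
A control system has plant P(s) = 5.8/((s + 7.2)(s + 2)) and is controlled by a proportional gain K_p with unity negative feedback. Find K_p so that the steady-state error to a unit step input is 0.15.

K_p = 14.1

For a type-0 loop with proportional control, e_ss = 1/(1 + K_p·P(0)).
P(0) = 0.4028. Require 1/(1 + K_p·0.4028) = 0.15, so 1 + 0.4028·K_p = 6.667.
K_p = (6.667 − 1)/0.4028 = 14.1.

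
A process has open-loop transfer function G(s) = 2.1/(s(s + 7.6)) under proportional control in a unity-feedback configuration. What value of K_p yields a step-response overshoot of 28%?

From %OS = 100·exp(−πζ/√(1−ζ²)) = 28%, ζ = −ln(0.28)/√(π²+ln²(0.28)) = 0.3755.
Characteristic equation s² + 7.6s + 2.1K_p = 0 gives ζ = 7.6/(2√(2.1K_p)).
Setting ζ = 0.3755: √(2.1K_p) = 7.6/(2·0.3755) = 10.12, so K_p = 102.4/2.1 = 48.8.

K_p = 48.8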